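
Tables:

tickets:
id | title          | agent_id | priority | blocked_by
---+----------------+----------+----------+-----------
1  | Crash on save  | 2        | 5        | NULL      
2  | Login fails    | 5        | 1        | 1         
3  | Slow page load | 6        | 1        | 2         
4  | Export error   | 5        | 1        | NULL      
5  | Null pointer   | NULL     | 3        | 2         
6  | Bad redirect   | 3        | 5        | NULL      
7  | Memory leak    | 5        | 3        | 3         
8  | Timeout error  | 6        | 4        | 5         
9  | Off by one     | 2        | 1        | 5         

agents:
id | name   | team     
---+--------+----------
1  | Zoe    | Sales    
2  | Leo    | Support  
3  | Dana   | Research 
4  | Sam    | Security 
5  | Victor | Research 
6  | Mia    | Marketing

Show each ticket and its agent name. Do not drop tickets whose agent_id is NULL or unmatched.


LEFT JOIN keeps every row from tickets (the left table); where agent_id has no match in agents, the agent columns become NULL. Walk through each ticket:
  - ticket 1 (Crash on save): agent_id=2 -> matches Leo
  - ticket 2 (Login fails): agent_id=5 -> matches Victor
  - ticket 3 (Slow page load): agent_id=6 -> matches Mia
  - ticket 4 (Export error): agent_id=5 -> matches Victor
  - ticket 5 (Null pointer): agent_id=NULL, no match -> kept with NULL
  - ticket 6 (Bad redirect): agent_id=3 -> matches Dana
  - ticket 7 (Memory leak): agent_id=5 -> matches Victor
  - ticket 8 (Timeout error): agent_id=6 -> matches Mia
  - ticket 9 (Off by one): agent_id=2 -> matches Leo
All 9 rows appear; 1 has NULL agent.

SQL:
SELECT a.title, b.name AS agent
FROM tickets a
LEFT JOIN agents b ON a.agent_id = b.id

Result:
title          | agent 
---------------+-------
Crash on save  | Leo   
Login fails    | Victor
Slow page load | Mia   
Export error   | Victor
Null pointer   | NULL  
Bad redirect   | Dana  
Memory leak    | Victor
Timeout error  | Mia   
Off by one     | Leo   


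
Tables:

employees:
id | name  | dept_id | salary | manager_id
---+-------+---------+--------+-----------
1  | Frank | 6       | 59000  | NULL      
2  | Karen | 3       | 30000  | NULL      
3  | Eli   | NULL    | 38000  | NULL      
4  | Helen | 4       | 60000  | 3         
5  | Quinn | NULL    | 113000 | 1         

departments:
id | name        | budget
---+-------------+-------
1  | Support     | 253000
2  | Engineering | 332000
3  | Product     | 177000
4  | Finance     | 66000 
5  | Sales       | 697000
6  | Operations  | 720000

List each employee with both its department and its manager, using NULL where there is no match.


Two LEFT JOINs from the same base table employees: one to departments via dept_id, one to employees itself via manager_id. Both are LEFT so every employee is preserved.
Match against departments:
  - employee 1 (Frank): dept_id=6 -> matches Operations
  - employee 2 (Karen): dept_id=3 -> matches Product
  - employee 3 (Eli): dept_id=NULL, no match -> kept with NULL
  - employee 4 (Helen): dept_id=4 -> matches Finance
  - employee 5 (Quinn): dept_id=NULL, no match -> kept with NULL
Match against employees (self):
  - employee 1 (Frank): manager_id=NULL -> NULL
  - employee 2 (Karen): manager_id=NULL -> NULL
  - employee 3 (Eli): manager_id=NULL -> NULL
  - employee 4 (Helen): manager_id=3 -> Eli
  - employee 5 (Quinn): manager_id=1 -> Frank

SQL:
SELECT a.name, b.name AS department, c.name AS manager
FROM employees a
LEFT JOIN departments b ON a.dept_id = b.id
LEFT JOIN employees c ON a.manager_id = c.id

Result:
name  | department | manager
------+------------+--------
Frank | Operations | NULL   
Karen | Product    | NULL   
Eli   | NULL       | NULL   
Helen | Finance    | Eli    
Quinn | NULL       | Frank  


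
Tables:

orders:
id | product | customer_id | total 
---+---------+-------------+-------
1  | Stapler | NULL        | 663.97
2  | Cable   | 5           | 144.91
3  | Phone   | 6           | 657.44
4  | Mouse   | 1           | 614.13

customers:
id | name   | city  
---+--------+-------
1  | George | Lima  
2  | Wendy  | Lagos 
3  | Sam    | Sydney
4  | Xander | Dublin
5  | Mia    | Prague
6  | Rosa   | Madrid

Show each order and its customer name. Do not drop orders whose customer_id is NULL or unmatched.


LEFT JOIN keeps every row from orders (the left table); where customer_id has no match in customers, the customer columns become NULL. Walk through each order:
  - order 1 (Stapler): customer_id=NULL, no match -> kept with NULL
  - order 2 (Cable): customer_id=5 -> matches Mia
  - order 3 (Phone): customer_id=6 -> matches Rosa
  - order 4 (Mouse): customer_id=1 -> matches George
All 4 rows appear; 1 has NULL customer.

SQL:
SELECT a.product, b.name AS customer
FROM orders a
LEFT JOIN customers b ON a.customer_id = b.id

Result:
product | customer
--------+---------
Stapler | NULL    
Cable   | Mia     
Phone   | Rosa    
Mouse   | George  


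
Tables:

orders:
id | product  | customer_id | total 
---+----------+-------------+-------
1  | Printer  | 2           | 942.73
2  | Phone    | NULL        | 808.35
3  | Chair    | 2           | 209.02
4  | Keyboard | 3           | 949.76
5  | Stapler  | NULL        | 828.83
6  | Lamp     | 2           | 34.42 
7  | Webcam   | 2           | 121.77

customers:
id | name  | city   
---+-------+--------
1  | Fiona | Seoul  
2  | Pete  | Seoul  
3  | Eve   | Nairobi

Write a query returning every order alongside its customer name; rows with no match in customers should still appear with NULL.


LEFT JOIN keeps every row from orders (the left table); where customer_id has no match in customers, the customer columns become NULL. Walk through each order:
  - order 1 (Printer): customer_id=2 -> matches Pete
  - order 2 (Phone): customer_id=NULL, no match -> kept with NULL
  - order 3 (Chair): customer_id=2 -> matches Pete
  - order 4 (Keyboard): customer_id=3 -> matches Eve
  - order 5 (Stapler): customer_id=NULL, no match -> kept with NULL
  - order 6 (Lamp): customer_id=2 -> matches Pete
  - order 7 (Webcam): customer_id=2 -> matches Pete
All 7 rows appear; 2 have NULL customer.

SQL:
SELECT a.product, b.name AS customer
FROM orders a
LEFT JOIN customers b ON a.customer_id = b.id

Result:
product  | customer
---------+---------
Printer  | Pete    
Phone    | NULL    
Chair    | Pete    
Keyboard | Eve     
Stapler  | NULL    
Lamp     | Pete    
Webcam   | Pete    


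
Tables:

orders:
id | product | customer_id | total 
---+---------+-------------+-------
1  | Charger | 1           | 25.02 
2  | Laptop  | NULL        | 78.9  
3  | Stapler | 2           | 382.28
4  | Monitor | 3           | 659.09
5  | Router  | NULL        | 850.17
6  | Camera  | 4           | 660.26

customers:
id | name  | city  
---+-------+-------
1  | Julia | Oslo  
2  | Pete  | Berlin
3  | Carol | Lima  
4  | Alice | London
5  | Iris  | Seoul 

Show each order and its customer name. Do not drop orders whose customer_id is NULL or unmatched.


LEFT JOIN keeps every row from orders (the left table); where customer_id has no match in customers, the customer columns become NULL. Walk through each order:
  - order 1 (Charger): customer_id=1 -> matches Julia
  - order 2 (Laptop): customer_id=NULL, no match -> kept with NULL
  - order 3 (Stapler): customer_id=2 -> matches Pete
  - order 4 (Monitor): customer_id=3 -> matches Carol
  - order 5 (Router): customer_id=NULL, no match -> kept with NULL
  - order 6 (Camera): customer_id=4 -> matches Alice
All 6 rows appear; 2 have NULL customer.

SQL:
SELECT a.product, b.name AS customer
FROM orders a
LEFT JOIN customers b ON a.customer_id = b.id

Result:
product | customer
--------+---------
Charger | Julia   
Laptop  | NULL    
Stapler | Pete    
Monitor | Carol   
Router  | NULL    
Camera  | Alice   


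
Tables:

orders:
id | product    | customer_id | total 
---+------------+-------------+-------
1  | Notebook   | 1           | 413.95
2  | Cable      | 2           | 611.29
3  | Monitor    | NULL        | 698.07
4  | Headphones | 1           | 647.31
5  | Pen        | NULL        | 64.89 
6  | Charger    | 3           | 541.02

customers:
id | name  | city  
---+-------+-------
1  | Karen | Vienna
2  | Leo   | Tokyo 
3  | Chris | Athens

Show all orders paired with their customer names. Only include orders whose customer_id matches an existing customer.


INNER JOIN keeps only orders rows whose customer_id matches an id in customers. Walk through each order:
  - order 1 (Notebook): customer_id=1 -> matches Karen
  - order 2 (Cable): customer_id=2 -> matches Leo
  - order 3 (Monitor): customer_id=NULL, no match -> dropped
  - order 4 (Headphones): customer_id=1 -> matches Karen
  - order 5 (Pen): customer_id=NULL, no match -> dropped
  - order 6 (Charger): customer_id=3 -> matches Chris
So 2 of 6 rows are dropped.

SQL:
SELECT a.product, b.name AS customer
FROM orders a
INNER JOIN customers b ON a.customer_id = b.id

Result:
product    | customer
-----------+---------
Notebook   | Karen   
Cable      | Leo     
Headphones | Karen   
Charger    | Chris   


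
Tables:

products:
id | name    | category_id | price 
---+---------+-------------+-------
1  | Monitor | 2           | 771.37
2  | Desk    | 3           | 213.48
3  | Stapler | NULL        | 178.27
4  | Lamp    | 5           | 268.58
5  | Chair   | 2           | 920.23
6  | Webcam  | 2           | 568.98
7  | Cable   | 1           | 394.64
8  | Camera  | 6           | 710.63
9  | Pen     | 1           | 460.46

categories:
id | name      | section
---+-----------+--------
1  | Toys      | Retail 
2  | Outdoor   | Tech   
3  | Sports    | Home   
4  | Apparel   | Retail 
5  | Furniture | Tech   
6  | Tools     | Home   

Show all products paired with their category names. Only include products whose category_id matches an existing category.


INNER JOIN keeps only products rows whose category_id matches an id in categories. Walk through each product:
  - product 1 (Monitor): category_id=2 -> matches Outdoor
  - product 2 (Desk): category_id=3 -> matches Sports
  - product 3 (Stapler): category_id=NULL, no match -> dropped
  - product 4 (Lamp): category_id=5 -> matches Furniture
  - product 5 (Chair): category_id=2 -> matches Outdoor
  - product 6 (Webcam): category_id=2 -> matches Outdoor
  - product 7 (Cable): category_id=1 -> matches Toys
  - product 8 (Camera): category_id=6 -> matches Tools
  - product 9 (Pen): category_id=1 -> matches Toys
So 1 of 9 rows is dropped.

SQL:
SELECT a.name, b.name AS category
FROM products a
INNER JOIN categories b ON a.category_id = b.id

Result:
name    | category 
--------+----------
Monitor | Outdoor  
Desk    | Sports   
Lamp    | Furniture
Chair   | Outdoor  
Webcam  | Outdoor  
Cable   | Toys     
Camera  | Tools    
Pen     | Toys     


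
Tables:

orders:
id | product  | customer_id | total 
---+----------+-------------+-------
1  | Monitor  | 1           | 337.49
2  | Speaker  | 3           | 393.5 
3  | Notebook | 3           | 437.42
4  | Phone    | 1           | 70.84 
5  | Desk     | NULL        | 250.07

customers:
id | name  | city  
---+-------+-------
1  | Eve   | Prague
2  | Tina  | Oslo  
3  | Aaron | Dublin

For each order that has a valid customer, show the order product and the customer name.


INNER JOIN keeps only orders rows whose customer_id matches an id in customers. Walk through each order:
  - order 1 (Monitor): customer_id=1 -> matches Eve
  - order 2 (Speaker): customer_id=3 -> matches Aaron
  - order 3 (Notebook): customer_id=3 -> matches Aaron
  - order 4 (Phone): customer_id=1 -> matches Eve
  - order 5 (Desk): customer_id=NULL, no match -> dropped
So 1 of 5 rows is dropped.

SQL:
SELECT a.product, b.name AS customer
FROM orders a
INNER JOIN customers b ON a.customer_id = b.id

Result:
product  | customer
---------+---------
Monitor  | Eve     
Speaker  | Aaron   
Notebook | Aaron   
Phone    | Eve     


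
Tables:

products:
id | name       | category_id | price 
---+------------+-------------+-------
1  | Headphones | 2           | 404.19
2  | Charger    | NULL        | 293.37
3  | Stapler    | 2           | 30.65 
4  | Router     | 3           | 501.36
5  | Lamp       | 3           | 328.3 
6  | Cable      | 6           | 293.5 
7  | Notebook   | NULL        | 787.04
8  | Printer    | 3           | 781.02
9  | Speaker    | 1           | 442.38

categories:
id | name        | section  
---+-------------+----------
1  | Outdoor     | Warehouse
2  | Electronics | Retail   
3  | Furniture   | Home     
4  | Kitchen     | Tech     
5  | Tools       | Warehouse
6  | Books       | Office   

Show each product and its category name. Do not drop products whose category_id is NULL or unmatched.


LEFT JOIN keeps every row from products (the left table); where category_id has no match in categories, the category columns become NULL. Walk through each product:
  - product 1 (Headphones): category_id=2 -> matches Electronics
  - product 2 (Charger): category_id=NULL, no match -> kept with NULL
  - product 3 (Stapler): category_id=2 -> matches Electronics
  - product 4 (Router): category_id=3 -> matches Furniture
  - product 5 (Lamp): category_id=3 -> matches Furniture
  - product 6 (Cable): category_id=6 -> matches Books
  - product 7 (Notebook): category_id=NULL, no match -> kept with NULL
  - product 8 (Printer): category_id=3 -> matches Furniture
  - product 9 (Speaker): category_id=1 -> matches Outdoor
All 9 rows appear; 2 have NULL category.

SQL:
SELECT a.name, b.name AS category
FROM products a
LEFT JOIN categories b ON a.category_id = b.id

Result:
name       | category   
-----------+------------
Headphones | Electronics
Charger    | NULL       
Stapler    | Electronics
Router     | Furniture  
Lamp       | Furniture  
Cable      | Books      
Notebook   | NULL       
Printer    | Furniture  
Speaker    | Outdoor    


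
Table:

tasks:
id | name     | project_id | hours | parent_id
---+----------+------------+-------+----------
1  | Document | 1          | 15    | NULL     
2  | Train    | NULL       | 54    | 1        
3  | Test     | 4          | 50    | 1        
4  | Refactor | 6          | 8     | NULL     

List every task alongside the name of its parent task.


This is a self-join: tasks is joined to a second copy of itself, matching each row's parent_id to another row's id. Use LEFT JOIN so rows with parent_id=NULL are kept.
  - task 1 (Document): parent_id=NULL -> NULL
  - task 2 (Train): parent_id=1 -> Document
  - task 3 (Test): parent_id=1 -> Document
  - task 4 (Refactor): parent_id=NULL -> NULL

SQL:
SELECT a.name AS item, b.name AS parent
FROM tasks a
LEFT JOIN tasks b ON a.parent_id = b.id

Result:
item     | parent  
---------+---------
Document | NULL    
Train    | Document
Test     | Document
Refactor | NULL    


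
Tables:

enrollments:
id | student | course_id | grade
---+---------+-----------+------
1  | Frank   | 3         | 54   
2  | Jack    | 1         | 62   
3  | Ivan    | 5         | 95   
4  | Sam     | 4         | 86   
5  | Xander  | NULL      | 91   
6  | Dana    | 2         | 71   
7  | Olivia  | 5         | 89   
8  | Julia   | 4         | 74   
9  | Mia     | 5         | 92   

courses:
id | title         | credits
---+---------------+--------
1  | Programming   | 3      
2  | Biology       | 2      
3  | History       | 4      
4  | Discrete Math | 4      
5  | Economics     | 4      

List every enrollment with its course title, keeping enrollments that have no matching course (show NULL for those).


LEFT JOIN keeps every row from enrollments (the left table); where course_id has no match in courses, the course columns become NULL. Walk through each enrollment:
  - enrollment 1 (Frank): course_id=3 -> matches History
  - enrollment 2 (Jack): course_id=1 -> matches Programming
  - enrollment 3 (Ivan): course_id=5 -> matches Economics
  - enrollment 4 (Sam): course_id=4 -> matches Discrete Math
  - enrollment 5 (Xander): course_id=NULL, no match -> kept with NULL
  - enrollment 6 (Dana): course_id=2 -> matches Biology
  - enrollment 7 (Olivia): course_id=5 -> matches Economics
  - enrollment 8 (Julia): course_id=4 -> matches Discrete Math
  - enrollment 9 (Mia): course_id=5 -> matches Economics
All 9 rows appear; 1 has NULL course.

SQL:
SELECT a.student, b.title AS course
FROM enrollments a
LEFT JOIN courses b ON a.course_id = b.id

Result:
student | course       
--------+--------------
Frank   | History      
Jack    | Programming  
Ivan    | Economics    
Sam     | Discrete Math
Xander  | NULL         
Dana    | Biology      
Olivia  | Economics    
Julia   | Discrete Math
Mia     | Economics    


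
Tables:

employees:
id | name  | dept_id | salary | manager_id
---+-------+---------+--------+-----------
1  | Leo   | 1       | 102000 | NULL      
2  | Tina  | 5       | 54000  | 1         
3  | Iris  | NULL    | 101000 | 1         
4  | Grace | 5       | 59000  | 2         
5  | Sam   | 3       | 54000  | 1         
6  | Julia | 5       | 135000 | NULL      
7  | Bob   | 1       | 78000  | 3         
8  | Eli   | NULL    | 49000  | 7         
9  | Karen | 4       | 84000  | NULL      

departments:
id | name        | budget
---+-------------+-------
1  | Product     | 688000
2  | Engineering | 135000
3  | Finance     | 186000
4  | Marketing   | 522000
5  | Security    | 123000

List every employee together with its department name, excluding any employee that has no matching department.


INNER JOIN keeps only employees rows whose dept_id matches an id in departments. Walk through each employee:
  - employee 1 (Leo): dept_id=1 -> matches Product
  - employee 2 (Tina): dept_id=5 -> matches Security
  - employee 3 (Iris): dept_id=NULL, no match -> dropped
  - employee 4 (Grace): dept_id=5 -> matches Security
  - employee 5 (Sam): dept_id=3 -> matches Finance
  - employee 6 (Julia): dept_id=5 -> matches Security
  - employee 7 (Bob): dept_id=1 -> matches Product
  - employee 8 (Eli): dept_id=NULL, no match -> dropped
  - employee 9 (Karen): dept_id=4 -> matches Marketing
So 2 of 9 rows are dropped.

SQL:
SELECT a.name, b.name AS department
FROM employees a
INNER JOIN departments b ON a.dept_id = b.id

Result:
name  | department
------+-----------
Leo   | Product   
Tina  | Security  
Grace | Security  
Sam   | Finance   
Julia | Security  
Bob   | Product   
Karen | Marketing 


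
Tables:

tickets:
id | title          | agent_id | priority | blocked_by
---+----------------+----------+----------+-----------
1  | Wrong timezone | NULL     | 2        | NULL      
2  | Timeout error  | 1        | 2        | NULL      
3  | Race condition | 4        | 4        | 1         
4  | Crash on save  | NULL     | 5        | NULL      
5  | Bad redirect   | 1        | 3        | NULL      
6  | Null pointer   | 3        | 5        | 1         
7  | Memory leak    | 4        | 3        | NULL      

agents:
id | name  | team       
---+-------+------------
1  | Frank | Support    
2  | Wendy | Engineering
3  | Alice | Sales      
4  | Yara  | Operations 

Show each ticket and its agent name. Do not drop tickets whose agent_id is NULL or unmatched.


LEFT JOIN keeps every row from tickets (the left table); where agent_id has no match in agents, the agent columns become NULL. Walk through each ticket:
  - ticket 1 (Wrong timezone): agent_id=NULL, no match -> kept with NULL
  - ticket 2 (Timeout error): agent_id=1 -> matches Frank
  - ticket 3 (Race condition): agent_id=4 -> matches Yara
  - ticket 4 (Crash on save): agent_id=NULL, no match -> kept with NULL
  - ticket 5 (Bad redirect): agent_id=1 -> matches Frank
  - ticket 6 (Null pointer): agent_id=3 -> matches Alice
  - ticket 7 (Memory leak): agent_id=4 -> matches Yara
All 7 rows appear; 2 have NULL agent.

SQL:
SELECT a.title, b.name AS agent
FROM tickets a
LEFT JOIN agents b ON a.agent_id = b.id

Result:
title          | agent
---------------+------
Wrong timezone | NULL 
Timeout error  | Frank
Race condition | Yara 
Crash on save  | NULL 
Bad redirect   | Frank
Null pointer   | Alice
Memory leak    | Yara 


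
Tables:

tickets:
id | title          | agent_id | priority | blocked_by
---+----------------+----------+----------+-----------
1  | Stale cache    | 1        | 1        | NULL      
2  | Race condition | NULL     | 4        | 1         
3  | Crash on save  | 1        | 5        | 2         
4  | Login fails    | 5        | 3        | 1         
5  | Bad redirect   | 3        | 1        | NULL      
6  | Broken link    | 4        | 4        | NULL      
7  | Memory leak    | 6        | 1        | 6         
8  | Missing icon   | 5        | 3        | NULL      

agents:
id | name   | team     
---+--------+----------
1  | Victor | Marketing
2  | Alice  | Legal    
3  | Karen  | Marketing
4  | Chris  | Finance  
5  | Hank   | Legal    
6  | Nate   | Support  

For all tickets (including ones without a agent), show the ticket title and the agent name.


LEFT JOIN keeps every row from tickets (the left table); where agent_id has no match in agents, the agent columns become NULL. Walk through each ticket:
  - ticket 1 (Stale cache): agent_id=1 -> matches Victor
  - ticket 2 (Race condition): agent_id=NULL, no match -> kept with NULL
  - ticket 3 (Crash on save): agent_id=1 -> matches Victor
  - ticket 4 (Login fails): agent_id=5 -> matches Hank
  - ticket 5 (Bad redirect): agent_id=3 -> matches Karen
  - ticket 6 (Broken link): agent_id=4 -> matches Chris
  - ticket 7 (Memory leak): agent_id=6 -> matches Nate
  - ticket 8 (Missing icon): agent_id=5 -> matches Hank
All 8 rows appear; 1 has NULL agent.

SQL:
SELECT a.title, b.name AS agent
FROM tickets a
LEFT JOIN agents b ON a.agent_id = b.id

Result:
title          | agent 
---------------+-------
Stale cache    | Victor
Race condition | NULL  
Crash on save  | Victor
Login fails    | Hank  
Bad redirect   | Karen 
Broken link    | Chris 
Memory leak    | Nate  
Missing icon   | Hank  


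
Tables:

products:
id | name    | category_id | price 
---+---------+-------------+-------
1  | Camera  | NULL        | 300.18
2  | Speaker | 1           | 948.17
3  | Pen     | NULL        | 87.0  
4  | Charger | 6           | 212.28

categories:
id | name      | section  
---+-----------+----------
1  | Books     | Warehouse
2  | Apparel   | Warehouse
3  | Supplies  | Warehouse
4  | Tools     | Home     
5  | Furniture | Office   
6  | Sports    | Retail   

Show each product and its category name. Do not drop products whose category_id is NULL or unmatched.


LEFT JOIN keeps every row from products (the left table); where category_id has no match in categories, the category columns become NULL. Walk through each product:
  - product 1 (Camera): category_id=NULL, no match -> kept with NULL
  - product 2 (Speaker): category_id=1 -> matches Books
  - product 3 (Pen): category_id=NULL, no match -> kept with NULL
  - product 4 (Charger): category_id=6 -> matches Sports
All 4 rows appear; 2 have NULL category.

SQL:
SELECT a.name, b.name AS category
FROM products a
LEFT JOIN categories b ON a.category_id = b.id

Result:
name    | category
--------+---------
Camera  | NULL    
Speaker | Books   
Pen     | NULL    
Charger | Sports  


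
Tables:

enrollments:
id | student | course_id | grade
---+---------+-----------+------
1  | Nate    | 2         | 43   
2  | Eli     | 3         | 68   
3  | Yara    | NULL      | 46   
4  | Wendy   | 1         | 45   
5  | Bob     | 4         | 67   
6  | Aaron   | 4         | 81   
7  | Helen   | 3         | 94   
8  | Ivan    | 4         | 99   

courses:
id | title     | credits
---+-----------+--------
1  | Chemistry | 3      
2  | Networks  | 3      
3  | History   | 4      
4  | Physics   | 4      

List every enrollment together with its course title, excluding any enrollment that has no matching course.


INNER JOIN keeps only enrollments rows whose course_id matches an id in courses. Walk through each enrollment:
  - enrollment 1 (Nate): course_id=2 -> matches Networks
  - enrollment 2 (Eli): course_id=3 -> matches History
  - enrollment 3 (Yara): course_id=NULL, no match -> dropped
  - enrollment 4 (Wendy): course_id=1 -> matches Chemistry
  - enrollment 5 (Bob): course_id=4 -> matches Physics
  - enrollment 6 (Aaron): course_id=4 -> matches Physics
  - enrollment 7 (Helen): course_id=3 -> matches History
  - enrollment 8 (Ivan): course_id=4 -> matches Physics
So 1 of 8 rows is dropped.

SQL:
SELECT a.student, b.title AS course
FROM enrollments a
INNER JOIN courses b ON a.course_id = b.id

Result:
student | course   
--------+----------
Nate    | Networks 
Eli     | History  
Wendy   | Chemistry
Bob     | Physics  
Aaron   | Physics  
Helen   | History  
Ivan    | Physics  


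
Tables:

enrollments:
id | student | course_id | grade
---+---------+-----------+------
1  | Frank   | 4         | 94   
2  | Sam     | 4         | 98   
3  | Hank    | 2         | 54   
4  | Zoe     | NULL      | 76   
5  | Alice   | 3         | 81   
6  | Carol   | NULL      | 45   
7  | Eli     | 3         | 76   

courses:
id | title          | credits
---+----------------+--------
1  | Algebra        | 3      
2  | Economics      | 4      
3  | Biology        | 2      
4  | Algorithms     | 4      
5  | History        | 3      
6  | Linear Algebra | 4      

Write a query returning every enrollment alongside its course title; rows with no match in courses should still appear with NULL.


LEFT JOIN keeps every row from enrollments (the left table); where course_id has no match in courses, the course columns become NULL. Walk through each enrollment:
  - enrollment 1 (Frank): course_id=4 -> matches Algorithms
  - enrollment 2 (Sam): course_id=4 -> matches Algorithms
  - enrollment 3 (Hank): course_id=2 -> matches Economics
  - enrollment 4 (Zoe): course_id=NULL, no match -> kept with NULL
  - enrollment 5 (Alice): course_id=3 -> matches Biology
  - enrollment 6 (Carol): course_id=NULL, no match -> kept with NULL
  - enrollment 7 (Eli): course_id=3 -> matches Biology
All 7 rows appear; 2 have NULL course.

SQL:
SELECT a.student, b.title AS course
FROM enrollments a
LEFT JOIN courses b ON a.course_id = b.id

Result:
student | course    
--------+-----------
Frank   | Algorithms
Sam     | Algorithms
Hank    | Economics 
Zoe     | NULL      
Alice   | Biology   
Carol   | NULL      
Eli     | Biology   


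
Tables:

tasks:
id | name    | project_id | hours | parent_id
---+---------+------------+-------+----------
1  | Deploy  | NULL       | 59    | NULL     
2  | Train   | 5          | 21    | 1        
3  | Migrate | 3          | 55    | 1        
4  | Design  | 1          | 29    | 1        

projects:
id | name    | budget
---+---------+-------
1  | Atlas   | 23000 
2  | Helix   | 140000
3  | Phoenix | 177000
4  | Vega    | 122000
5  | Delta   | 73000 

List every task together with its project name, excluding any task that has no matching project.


INNER JOIN keeps only tasks rows whose project_id matches an id in projects. Walk through each task:
  - task 1 (Deploy): project_id=NULL, no match -> dropped
  - task 2 (Train): project_id=5 -> matches Delta
  - task 3 (Migrate): project_id=3 -> matches Phoenix
  - task 4 (Design): project_id=1 -> matches Atlas
So 1 of 4 rows is dropped.

SQL:
SELECT a.name, b.name AS project
FROM tasks a
INNER JOIN projects b ON a.project_id = b.id

Result:
name    | project
--------+--------
Train   | Delta  
Migrate | Phoenix
Design  | Atlas  


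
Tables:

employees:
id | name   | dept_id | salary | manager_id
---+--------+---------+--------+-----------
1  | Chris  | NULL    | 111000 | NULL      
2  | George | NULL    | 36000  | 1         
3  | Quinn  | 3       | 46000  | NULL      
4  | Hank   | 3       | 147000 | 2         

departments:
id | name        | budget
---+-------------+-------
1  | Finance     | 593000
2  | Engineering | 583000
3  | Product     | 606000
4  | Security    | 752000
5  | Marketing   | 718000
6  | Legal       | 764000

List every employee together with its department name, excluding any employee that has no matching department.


INNER JOIN keeps only employees rows whose dept_id matches an id in departments. Walk through each employee:
  - employee 1 (Chris): dept_id=NULL, no match -> dropped
  - employee 2 (George): dept_id=NULL, no match -> dropped
  - employee 3 (Quinn): dept_id=3 -> matches Product
  - employee 4 (Hank): dept_id=3 -> matches Product
So 2 of 4 rows are dropped.

SQL:
SELECT a.name, b.name AS department
FROM employees a
INNER JOIN departments b ON a.dept_id = b.id

Result:
name  | department
------+-----------
Quinn | Product   
Hank  | Product   


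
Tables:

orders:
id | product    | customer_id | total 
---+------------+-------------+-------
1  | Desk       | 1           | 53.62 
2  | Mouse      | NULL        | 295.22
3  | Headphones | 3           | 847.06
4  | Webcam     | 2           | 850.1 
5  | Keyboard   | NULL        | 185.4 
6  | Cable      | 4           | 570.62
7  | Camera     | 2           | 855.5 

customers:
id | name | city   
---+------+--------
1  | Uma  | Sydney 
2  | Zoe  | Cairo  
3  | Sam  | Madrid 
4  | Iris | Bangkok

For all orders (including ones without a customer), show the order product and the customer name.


LEFT JOIN keeps every row from orders (the left table); where customer_id has no match in customers, the customer columns become NULL. Walk through each order:
  - order 1 (Desk): customer_id=1 -> matches Uma
  - order 2 (Mouse): customer_id=NULL, no match -> kept with NULL
  - order 3 (Headphones): customer_id=3 -> matches Sam
  - order 4 (Webcam): customer_id=2 -> matches Zoe
  - order 5 (Keyboard): customer_id=NULL, no match -> kept with NULL
  - order 6 (Cable): customer_id=4 -> matches Iris
  - order 7 (Camera): customer_id=2 -> matches Zoe
All 7 rows appear; 2 have NULL customer.

SQL:
SELECT a.product, b.name AS customer
FROM orders a
LEFT JOIN customers b ON a.customer_id = b.id

Result:
product    | customer
-----------+---------
Desk       | Uma     
Mouse      | NULL    
Headphones | Sam     
Webcam     | Zoe     
Keyboard   | NULL    
Cable      | Iris    
Camera     | Zoe     


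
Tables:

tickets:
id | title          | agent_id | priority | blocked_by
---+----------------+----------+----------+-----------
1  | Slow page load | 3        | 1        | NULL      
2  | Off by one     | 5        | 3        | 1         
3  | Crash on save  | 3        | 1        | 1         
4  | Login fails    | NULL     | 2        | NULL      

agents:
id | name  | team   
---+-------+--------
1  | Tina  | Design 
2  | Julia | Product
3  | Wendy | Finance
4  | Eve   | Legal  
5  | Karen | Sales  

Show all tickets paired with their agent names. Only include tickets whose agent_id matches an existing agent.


INNER JOIN keeps only tickets rows whose agent_id matches an id in agents. Walk through each ticket:
  - ticket 1 (Slow page load): agent_id=3 -> matches Wendy
  - ticket 2 (Off by one): agent_id=5 -> matches Karen
  - ticket 3 (Crash on save): agent_id=3 -> matches Wendy
  - ticket 4 (Login fails): agent_id=NULL, no match -> dropped
So 1 of 4 rows is dropped.

SQL:
SELECT a.title, b.name AS agent
FROM tickets a
INNER JOIN agents b ON a.agent_id = b.id

Result:
title          | agent
---------------+------
Slow page load | Wendy
Off by one     | Karen
Crash on save  | Wendy


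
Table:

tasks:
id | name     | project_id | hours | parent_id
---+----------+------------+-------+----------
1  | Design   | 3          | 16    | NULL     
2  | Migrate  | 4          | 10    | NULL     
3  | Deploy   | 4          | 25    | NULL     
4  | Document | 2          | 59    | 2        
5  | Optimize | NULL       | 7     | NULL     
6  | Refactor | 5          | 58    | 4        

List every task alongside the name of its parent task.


This is a self-join: tasks is joined to a second copy of itself, matching each row's parent_id to another row's id. Use LEFT JOIN so rows with parent_id=NULL are kept.
  - task 1 (Design): parent_id=NULL -> NULL
  - task 2 (Migrate): parent_id=NULL -> NULL
  - task 3 (Deploy): parent_id=NULL -> NULL
  - task 4 (Document): parent_id=2 -> Migrate
  - task 5 (Optimize): parent_id=NULL -> NULL
  - task 6 (Refactor): parent_id=4 -> Document

SQL:
SELECT a.name AS item, b.name AS parent
FROM tasks a
LEFT JOIN tasks b ON a.parent_id = b.id

Result:
item     | parent  
---------+---------
Design   | NULL    
Migrate  | NULL    
Deploy   | NULL    
Document | Migrate 
Optimize | NULL    
Refactor | Document


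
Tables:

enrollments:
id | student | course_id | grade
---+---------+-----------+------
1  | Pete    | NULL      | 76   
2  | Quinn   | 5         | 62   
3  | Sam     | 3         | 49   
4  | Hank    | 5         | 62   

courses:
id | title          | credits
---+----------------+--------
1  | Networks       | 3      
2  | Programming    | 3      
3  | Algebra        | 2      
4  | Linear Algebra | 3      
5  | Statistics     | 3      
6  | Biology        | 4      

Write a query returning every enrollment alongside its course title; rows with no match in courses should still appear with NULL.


LEFT JOIN keeps every row from enrollments (the left table); where course_id has no match in courses, the course columns become NULL. Walk through each enrollment:
  - enrollment 1 (Pete): course_id=NULL, no match -> kept with NULL
  - enrollment 2 (Quinn): course_id=5 -> matches Statistics
  - enrollment 3 (Sam): course_id=3 -> matches Algebra
  - enrollment 4 (Hank): course_id=5 -> matches Statistics
All 4 rows appear; 1 has NULL course.

SQL:
SELECT a.student, b.title AS course
FROM enrollments a
LEFT JOIN courses b ON a.course_id = b.id

Result:
student | course    
--------+-----------
Pete    | NULL      
Quinn   | Statistics
Sam     | Algebra   
Hank    | Statistics


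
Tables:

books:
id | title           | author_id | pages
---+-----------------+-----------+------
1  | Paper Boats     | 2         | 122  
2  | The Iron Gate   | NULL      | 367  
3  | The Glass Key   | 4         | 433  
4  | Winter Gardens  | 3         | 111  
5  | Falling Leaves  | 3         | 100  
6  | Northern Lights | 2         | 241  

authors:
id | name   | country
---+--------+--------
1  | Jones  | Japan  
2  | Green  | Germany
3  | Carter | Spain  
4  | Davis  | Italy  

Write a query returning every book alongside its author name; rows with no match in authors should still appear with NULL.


LEFT JOIN keeps every row from books (the left table); where author_id has no match in authors, the author columns become NULL. Walk through each book:
  - book 1 (Paper Boats): author_id=2 -> matches Green
  - book 2 (The Iron Gate): author_id=NULL, no match -> kept with NULL
  - book 3 (The Glass Key): author_id=4 -> matches Davis
  - book 4 (Winter Gardens): author_id=3 -> matches Carter
  - book 5 (Falling Leaves): author_id=3 -> matches Carter
  - book 6 (Northern Lights): author_id=2 -> matches Green
All 6 rows appear; 1 has NULL author.

SQL:
SELECT a.title, b.name AS author
FROM books a
LEFT JOIN authors b ON a.author_id = b.id

Result:
title           | author
----------------+-------
Paper Boats     | Green 
The Iron Gate   | NULL  
The Glass Key   | Davis 
Winter Gardens  | Carter
Falling Leaves  | Carter
Northern Lights | Green 


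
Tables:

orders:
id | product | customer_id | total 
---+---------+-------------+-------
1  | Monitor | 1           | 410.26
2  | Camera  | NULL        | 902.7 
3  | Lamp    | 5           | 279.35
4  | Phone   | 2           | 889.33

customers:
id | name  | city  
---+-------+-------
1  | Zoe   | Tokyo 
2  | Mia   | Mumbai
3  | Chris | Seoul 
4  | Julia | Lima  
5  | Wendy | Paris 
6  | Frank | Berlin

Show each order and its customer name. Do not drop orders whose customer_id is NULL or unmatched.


LEFT JOIN keeps every row from orders (the left table); where customer_id has no match in customers, the customer columns become NULL. Walk through each order:
  - order 1 (Monitor): customer_id=1 -> matches Zoe
  - order 2 (Camera): customer_id=NULL, no match -> kept with NULL
  - order 3 (Lamp): customer_id=5 -> matches Wendy
  - order 4 (Phone): customer_id=2 -> matches Mia
All 4 rows appear; 1 has NULL customer.

SQL:
SELECT a.product, b.name AS customer
FROM orders a
LEFT JOIN customers b ON a.customer_id = b.id

Result:
product | customer
--------+---------
Monitor | Zoe     
Camera  | NULL    
Lamp    | Wendy   
Phone   | Mia     


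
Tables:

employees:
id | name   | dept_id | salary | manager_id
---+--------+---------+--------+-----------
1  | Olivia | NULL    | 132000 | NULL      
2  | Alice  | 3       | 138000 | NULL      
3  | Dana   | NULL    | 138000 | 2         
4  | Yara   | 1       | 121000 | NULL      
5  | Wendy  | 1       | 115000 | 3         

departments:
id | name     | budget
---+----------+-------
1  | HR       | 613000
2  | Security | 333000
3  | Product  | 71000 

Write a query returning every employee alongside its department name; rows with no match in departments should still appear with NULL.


LEFT JOIN keeps every row from employees (the left table); where dept_id has no match in departments, the department columns become NULL. Walk through each employee:
  - employee 1 (Olivia): dept_id=NULL, no match -> kept with NULL
  - employee 2 (Alice): dept_id=3 -> matches Product
  - employee 3 (Dana): dept_id=NULL, no match -> kept with NULL
  - employee 4 (Yara): dept_id=1 -> matches HR
  - employee 5 (Wendy): dept_id=1 -> matches HR
All 5 rows appear; 2 have NULL department.

SQL:
SELECT a.name, b.name AS department
FROM employees a
LEFT JOIN departments b ON a.dept_id = b.id

Result:
name   | department
-------+-----------
Olivia | NULL      
Alice  | Product   
Dana   | NULL      
Yara   | HR        
Wendy  | HR        


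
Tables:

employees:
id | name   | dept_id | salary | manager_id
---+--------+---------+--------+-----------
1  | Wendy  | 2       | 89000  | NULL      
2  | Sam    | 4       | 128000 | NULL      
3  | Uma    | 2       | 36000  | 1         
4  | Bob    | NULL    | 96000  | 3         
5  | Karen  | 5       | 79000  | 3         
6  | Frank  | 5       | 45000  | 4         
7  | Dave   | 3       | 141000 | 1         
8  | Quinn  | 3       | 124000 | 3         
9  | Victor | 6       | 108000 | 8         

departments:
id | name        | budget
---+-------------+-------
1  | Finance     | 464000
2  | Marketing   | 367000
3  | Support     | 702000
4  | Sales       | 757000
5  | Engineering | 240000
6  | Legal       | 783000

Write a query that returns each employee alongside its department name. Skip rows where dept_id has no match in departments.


INNER JOIN keeps only employees rows whose dept_id matches an id in departments. Walk through each employee:
  - employee 1 (Wendy): dept_id=2 -> matches Marketing
  - employee 2 (Sam): dept_id=4 -> matches Sales
  - employee 3 (Uma): dept_id=2 -> matches Marketing
  - employee 4 (Bob): dept_id=NULL, no match -> dropped
  - employee 5 (Karen): dept_id=5 -> matches Engineering
  - employee 6 (Frank): dept_id=5 -> matches Engineering
  - employee 7 (Dave): dept_id=3 -> matches Support
  - employee 8 (Quinn): dept_id=3 -> matches Support
  - employee 9 (Victor): dept_id=6 -> matches Legal
So 1 of 9 rows is dropped.

SQL:
SELECT a.name, b.name AS department
FROM employees a
INNER JOIN departments b ON a.dept_id = b.id

Result:
name   | department 
-------+------------
Wendy  | Marketing  
Sam    | Sales      
Uma    | Marketing  
Karen  | Engineering
Frank  | Engineering
Dave   | Support    
Quinn  | Support    
Victor | Legal      


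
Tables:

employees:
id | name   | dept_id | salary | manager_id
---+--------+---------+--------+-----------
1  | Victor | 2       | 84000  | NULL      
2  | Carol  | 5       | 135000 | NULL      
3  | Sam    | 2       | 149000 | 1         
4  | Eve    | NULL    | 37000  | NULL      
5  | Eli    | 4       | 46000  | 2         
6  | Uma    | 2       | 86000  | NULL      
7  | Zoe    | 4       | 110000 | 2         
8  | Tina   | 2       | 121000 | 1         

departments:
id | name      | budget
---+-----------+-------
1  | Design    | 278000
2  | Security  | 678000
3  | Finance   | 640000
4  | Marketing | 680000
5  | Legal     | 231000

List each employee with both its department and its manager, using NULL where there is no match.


Two LEFT JOINs from the same base table employees: one to departments via dept_id, one to employees itself via manager_id. Both are LEFT so every employee is preserved.
Match against departments:
  - employee 1 (Victor): dept_id=2 -> matches Security
  - employee 2 (Carol): dept_id=5 -> matches Legal
  - employee 3 (Sam): dept_id=2 -> matches Security
  - employee 4 (Eve): dept_id=NULL, no match -> kept with NULL
  - employee 5 (Eli): dept_id=4 -> matches Marketing
  - employee 6 (Uma): dept_id=2 -> matches Security
  - employee 7 (Zoe): dept_id=4 -> matches Marketing
  - employee 8 (Tina): dept_id=2 -> matches Security
Match against employees (self):
  - employee 1 (Victor): manager_id=NULL -> NULL
  - employee 2 (Carol): manager_id=NULL -> NULL
  - employee 3 (Sam): manager_id=1 -> Victor
  - employee 4 (Eve): manager_id=NULL -> NULL
  - employee 5 (Eli): manager_id=2 -> Carol
  - employee 6 (Uma): manager_id=NULL -> NULL
  - employee 7 (Zoe): manager_id=2 -> Carol
  - employee 8 (Tina): manager_id=1 -> Victor

SQL:
SELECT a.name, b.name AS department, c.name AS manager
FROM employees a
LEFT JOIN departments b ON a.dept_id = b.id
LEFT JOIN employees c ON a.manager_id = c.id

Result:
name   | department | manager
-------+------------+--------
Victor | Security   | NULL   
Carol  | Legal      | NULL   
Sam    | Security   | Victor 
Eve    | NULL       | NULL   
Eli    | Marketing  | Carol  
Uma    | Security   | NULL   
Zoe    | Marketing  | Carol  
Tina   | Security   | Victor 
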